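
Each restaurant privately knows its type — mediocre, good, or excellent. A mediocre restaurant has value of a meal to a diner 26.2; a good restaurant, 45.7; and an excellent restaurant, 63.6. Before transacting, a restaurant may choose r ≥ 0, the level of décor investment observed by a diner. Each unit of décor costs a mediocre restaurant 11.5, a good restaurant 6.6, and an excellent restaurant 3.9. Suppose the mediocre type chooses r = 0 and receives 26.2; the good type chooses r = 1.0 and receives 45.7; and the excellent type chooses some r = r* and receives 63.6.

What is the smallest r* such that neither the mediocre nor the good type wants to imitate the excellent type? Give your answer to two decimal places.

Good type (on-path payoff 45.7 − 6.6×1.0 = 39.1) won't mimic when 39.1 ≥ 63.6 − 6.6·r*, i.e. r* ≥ 3.71.
Mediocre type (on-path payoff 26.2) won't mimic when 26.2 ≥ 63.6 − 11.5·r*, i.e. r* ≥ 3.25.
Both must hold, so r* = max(3.25, 3.71) = 3.71. The good type's constraint binds.

3.71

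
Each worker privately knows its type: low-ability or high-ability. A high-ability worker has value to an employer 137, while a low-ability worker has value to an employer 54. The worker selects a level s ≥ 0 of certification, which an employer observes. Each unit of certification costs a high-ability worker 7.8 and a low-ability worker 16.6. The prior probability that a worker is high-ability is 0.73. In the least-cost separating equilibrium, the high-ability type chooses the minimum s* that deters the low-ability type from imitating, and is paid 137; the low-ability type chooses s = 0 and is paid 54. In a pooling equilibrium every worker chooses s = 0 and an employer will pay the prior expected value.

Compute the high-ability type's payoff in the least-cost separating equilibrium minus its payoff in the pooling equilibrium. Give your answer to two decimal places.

-16.59

Least-cost separating signal: s* solves 54 = 137 − 16.6·s*, so s* = (137 − 54)/16.6 = 5.
High-ability type's separating payoff: 137 − 7.8 × s* = 137 − 7.8 × (137 − 54)/16.6 = 137 − 647.4/16.6 = 98.
Pooling payoff: 0.73 × 137 + 0.27 × 54 = 114.59.
Difference: 98 − 114.59 = -16.59.
The high-ability type would prefer the pooling outcome.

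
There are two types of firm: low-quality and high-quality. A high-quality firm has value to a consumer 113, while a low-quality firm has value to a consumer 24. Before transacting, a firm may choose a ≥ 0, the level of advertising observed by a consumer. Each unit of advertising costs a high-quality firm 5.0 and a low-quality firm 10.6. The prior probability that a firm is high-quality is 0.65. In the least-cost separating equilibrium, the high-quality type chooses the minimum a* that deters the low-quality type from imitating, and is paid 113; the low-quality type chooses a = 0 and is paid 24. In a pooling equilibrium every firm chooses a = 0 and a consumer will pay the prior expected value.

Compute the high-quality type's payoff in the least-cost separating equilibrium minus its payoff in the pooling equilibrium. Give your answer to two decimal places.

-10.83

Least-cost separating signal: a* solves 24 = 113 − 10.6·a*, so a* = (113 − 24)/10.6 ≈ 8.3962.
High-quality type's separating payoff: 113 − 5.0 × a* = 113 − 5.0 × (113 − 24)/10.6 = 113 − 445/10.6 ≈ 71.0189.
Pooling payoff: 0.65 × 113 + 0.35 × 24 = 81.85.
Difference: 71.0189 − 81.85 = -10.8311, i.e. -10.83 to two decimal places.
The high-quality type would prefer the pooling outcome.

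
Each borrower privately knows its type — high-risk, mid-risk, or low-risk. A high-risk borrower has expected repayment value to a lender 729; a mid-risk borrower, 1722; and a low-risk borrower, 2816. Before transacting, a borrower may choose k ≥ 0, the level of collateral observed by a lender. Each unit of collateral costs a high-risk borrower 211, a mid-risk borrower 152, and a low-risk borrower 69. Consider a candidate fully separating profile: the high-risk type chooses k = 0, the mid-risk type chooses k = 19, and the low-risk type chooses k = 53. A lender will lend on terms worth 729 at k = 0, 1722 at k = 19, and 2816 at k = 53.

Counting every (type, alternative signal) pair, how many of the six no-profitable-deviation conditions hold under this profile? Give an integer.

3

High-risk (own payoff 729): to k=19 gives 1722 − 211×19 = -2287 → no gain ✓; to k=53 gives 2816 − 211×53 = -8367 → no gain ✓.
Mid-risk (own payoff 1722 − 152×19 = -1166): to k=0 gives 729 → profitable ✗; to k=53 gives 2816 − 152×53 = -5240 → no gain ✓.
Low-risk (own payoff 2816 − 69×53 = -841): to k=0 gives 729 → profitable ✗; to k=19 gives 1722 − 69×19 = 411 → profitable ✗.
3 of the 6 constraints hold; not an equilibrium.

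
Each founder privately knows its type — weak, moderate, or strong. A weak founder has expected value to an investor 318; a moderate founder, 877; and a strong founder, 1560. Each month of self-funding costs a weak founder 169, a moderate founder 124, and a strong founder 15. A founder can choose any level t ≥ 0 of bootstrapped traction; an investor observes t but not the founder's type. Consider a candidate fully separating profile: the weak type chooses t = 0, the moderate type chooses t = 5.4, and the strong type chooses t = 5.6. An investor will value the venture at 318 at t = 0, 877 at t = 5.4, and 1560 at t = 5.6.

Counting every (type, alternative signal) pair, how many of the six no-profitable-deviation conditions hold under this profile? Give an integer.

3

Weak (own payoff 318): to t=5.4 gives 877 − 169×5.4 = -35.6 → no gain ✓; to t=5.6 gives 1560 − 169×5.6 = 613.6 → profitable ✗.
Strong (own payoff 1560 − 15×5.6 = 1476): to t=0 gives 318 → no gain ✓; to t=5.4 gives 877 − 15×5.4 = 796 → no gain ✓.
Moderate (own payoff 877 − 124×5.4 = 207.4): to t=0 gives 318 → profitable ✗; to t=5.6 gives 1560 − 124×5.6 = 865.6 → profitable ✗.
3 of the 6 constraints hold; not an equilibrium.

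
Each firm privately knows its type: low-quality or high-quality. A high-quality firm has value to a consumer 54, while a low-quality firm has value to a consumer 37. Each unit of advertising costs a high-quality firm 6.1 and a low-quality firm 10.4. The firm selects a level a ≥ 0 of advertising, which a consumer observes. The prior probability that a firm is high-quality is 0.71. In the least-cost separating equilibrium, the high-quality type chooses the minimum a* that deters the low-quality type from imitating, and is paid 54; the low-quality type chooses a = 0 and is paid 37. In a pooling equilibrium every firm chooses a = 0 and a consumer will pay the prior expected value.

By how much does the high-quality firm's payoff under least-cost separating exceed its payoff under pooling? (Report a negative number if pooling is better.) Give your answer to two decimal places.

-5.04

Least-cost separating signal: a* solves 37 = 54 − 10.4·a*, so a* = (54 − 37)/10.4 ≈ 1.6346.
High-quality type's separating payoff: 54 − 6.1 × a* = 54 − 6.1 × (54 − 37)/10.4 = 54 − 103.7/10.4 ≈ 44.0288.
Pooling payoff: 0.71 × 54 + 0.29 × 37 = 49.07.
Difference: 44.0288 − 49.07 = -5.0412, i.e. -5.04 to two decimal places.
The high-quality type would prefer the pooling outcome.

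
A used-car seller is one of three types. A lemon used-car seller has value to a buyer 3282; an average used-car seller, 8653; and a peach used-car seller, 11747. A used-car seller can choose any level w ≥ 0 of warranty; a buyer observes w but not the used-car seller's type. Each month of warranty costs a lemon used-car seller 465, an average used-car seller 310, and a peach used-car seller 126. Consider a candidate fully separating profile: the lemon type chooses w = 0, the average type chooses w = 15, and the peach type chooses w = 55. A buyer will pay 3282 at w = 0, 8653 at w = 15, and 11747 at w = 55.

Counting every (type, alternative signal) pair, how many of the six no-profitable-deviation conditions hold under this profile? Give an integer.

5

Average (own payoff 8653 − 310×15 = 4003): to w=0 gives 3282 → no gain ✓; to w=55 gives 11747 − 310×55 = -5303 → no gain ✓.
Peach (own payoff 11747 − 126×55 = 4817): to w=0 gives 3282 → no gain ✓; to w=15 gives 8653 − 126×15 = 6763 → profitable ✗.
Lemon (own payoff 3282): to w=15 gives 8653 − 465×15 = 1678 → no gain ✓; to w=55 gives 11747 − 465×55 = -13828 → no gain ✓.
5 of the 6 constraints hold; not an equilibrium.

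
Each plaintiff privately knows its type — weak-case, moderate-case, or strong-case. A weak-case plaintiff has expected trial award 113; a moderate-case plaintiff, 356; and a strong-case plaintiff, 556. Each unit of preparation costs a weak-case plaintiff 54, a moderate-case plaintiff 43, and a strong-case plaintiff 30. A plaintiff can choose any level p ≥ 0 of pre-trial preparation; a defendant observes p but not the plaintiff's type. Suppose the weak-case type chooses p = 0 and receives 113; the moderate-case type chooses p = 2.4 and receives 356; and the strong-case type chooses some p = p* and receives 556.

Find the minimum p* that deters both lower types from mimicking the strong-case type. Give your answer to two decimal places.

Moderate-case type (on-path payoff 356 − 43×2.4 = 252.8) won't mimic when 252.8 ≥ 556 − 43·p*, i.e. p* ≥ 7.05.
Weak-case type (on-path payoff 113) won't mimic when 113 ≥ 556 − 54·p*, i.e. p* ≥ 8.20.
Both must hold, so p* = max(8.20, 7.05) = 8.20. The weak-case type's constraint binds.

8.20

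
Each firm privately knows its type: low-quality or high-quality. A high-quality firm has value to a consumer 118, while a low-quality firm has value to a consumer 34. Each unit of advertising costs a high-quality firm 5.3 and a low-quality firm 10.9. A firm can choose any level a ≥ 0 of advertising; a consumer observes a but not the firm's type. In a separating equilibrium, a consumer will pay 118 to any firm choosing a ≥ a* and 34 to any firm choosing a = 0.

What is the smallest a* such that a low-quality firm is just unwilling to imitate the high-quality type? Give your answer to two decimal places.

7.71

A low-quality firm choosing a = 0 receives 34.
Imitating at a* instead would pay 118 at cost 10.9·a*, netting 118 − 10.9·a*.
Indifference: 34 = 118 − 10.9·a*, so a* = (118 − 34) / 10.9 ≈ 7.71.
This is the low-quality type's binding incentive-compatibility constraint; any a ≥ 7.71 sustains separation on that side.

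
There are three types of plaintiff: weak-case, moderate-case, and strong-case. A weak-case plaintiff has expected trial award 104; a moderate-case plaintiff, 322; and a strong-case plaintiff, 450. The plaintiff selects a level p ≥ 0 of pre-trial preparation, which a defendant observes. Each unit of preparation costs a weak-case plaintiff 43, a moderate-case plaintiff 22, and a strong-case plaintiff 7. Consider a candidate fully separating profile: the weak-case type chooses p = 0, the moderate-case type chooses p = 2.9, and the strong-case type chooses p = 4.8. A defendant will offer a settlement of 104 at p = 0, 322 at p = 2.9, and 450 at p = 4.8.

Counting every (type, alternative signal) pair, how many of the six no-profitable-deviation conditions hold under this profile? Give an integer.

Strong-case (own payoff 450 − 7×4.8 = 416.4): to p=0 gives 104 → no gain ✓; to p=2.9 gives 322 − 7×2.9 = 301.7 → no gain ✓.
Weak-case (own payoff 104): to p=2.9 gives 322 − 43×2.9 = 197.3 → profitable ✗; to p=4.8 gives 450 − 43×4.8 = 243.6 → profitable ✗.
Moderate-case (own payoff 322 − 22×2.9 = 258.2): to p=0 gives 104 → no gain ✓; to p=4.8 gives 450 − 22×4.8 = 344.4 → profitable ✗.
3 of the 6 constraints hold; not an equilibrium.

3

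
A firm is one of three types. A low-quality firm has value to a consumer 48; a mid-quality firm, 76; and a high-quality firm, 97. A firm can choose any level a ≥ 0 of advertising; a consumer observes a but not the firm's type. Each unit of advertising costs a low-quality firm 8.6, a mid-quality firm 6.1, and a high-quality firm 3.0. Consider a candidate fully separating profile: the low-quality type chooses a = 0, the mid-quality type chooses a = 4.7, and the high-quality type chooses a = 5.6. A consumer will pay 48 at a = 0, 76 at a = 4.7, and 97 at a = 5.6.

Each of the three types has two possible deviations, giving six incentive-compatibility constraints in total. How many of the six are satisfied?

Low-quality (own payoff 48): to a=4.7 gives 76 − 8.6×4.7 = 35.58 → no gain ✓; to a=5.6 gives 97 − 8.6×5.6 = 48.84 → profitable ✗.
Mid-quality (own payoff 76 − 6.1×4.7 = 47.33): to a=0 gives 48 → profitable ✗; to a=5.6 gives 97 − 6.1×5.6 = 62.84 → profitable ✗.
High-quality (own payoff 97 − 3.0×5.6 = 80.2): to a=0 gives 48 → no gain ✓; to a=4.7 gives 76 − 3.0×4.7 = 61.9 → no gain ✓.
3 of the 6 constraints hold; not an equilibrium.

3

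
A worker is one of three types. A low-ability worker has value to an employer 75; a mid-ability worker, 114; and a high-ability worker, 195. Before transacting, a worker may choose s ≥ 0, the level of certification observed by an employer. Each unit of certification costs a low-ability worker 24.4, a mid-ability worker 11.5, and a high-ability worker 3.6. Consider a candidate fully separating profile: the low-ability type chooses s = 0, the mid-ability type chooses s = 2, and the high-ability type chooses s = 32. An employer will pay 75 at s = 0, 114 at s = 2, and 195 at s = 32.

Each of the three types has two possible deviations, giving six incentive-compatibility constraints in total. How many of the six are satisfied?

5

Low-ability (own payoff 75): to s=2 gives 114 − 24.4×2 = 65.2 → no gain ✓; to s=32 gives 195 − 24.4×32 = -585.8 → no gain ✓.
High-ability (own payoff 195 − 3.6×32 = 79.8): to s=0 gives 75 → no gain ✓; to s=2 gives 114 − 3.6×2 = 106.8 → profitable ✗.
Mid-ability (own payoff 114 − 11.5×2 = 91): to s=0 gives 75 → no gain ✓; to s=32 gives 195 − 11.5×32 = -173 → no gain ✓.
5 of the 6 constraints hold; not an equilibrium.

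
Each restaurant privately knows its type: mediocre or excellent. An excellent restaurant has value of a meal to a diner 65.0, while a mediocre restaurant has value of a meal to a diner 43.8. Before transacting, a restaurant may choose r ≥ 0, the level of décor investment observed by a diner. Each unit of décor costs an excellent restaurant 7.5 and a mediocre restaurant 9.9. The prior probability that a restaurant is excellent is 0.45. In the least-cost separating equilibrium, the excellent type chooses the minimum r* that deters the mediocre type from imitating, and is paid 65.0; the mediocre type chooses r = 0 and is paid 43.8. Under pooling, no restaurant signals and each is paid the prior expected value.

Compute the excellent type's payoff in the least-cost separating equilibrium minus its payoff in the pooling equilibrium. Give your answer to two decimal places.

-4.40

Least-cost separating signal: r* solves 43.8 = 65.0 − 9.9·r*, so r* = (65.0 − 43.8)/9.9 ≈ 2.1414.
Excellent type's separating payoff: 65.0 − 7.5 × r* = 65.0 − 7.5 × (65.0 − 43.8)/9.9 = 65.0 − 159/9.9 ≈ 48.9394.
Pooling payoff: 0.45 × 65.0 + 0.55 × 43.8 = 53.34.
Difference: 48.9394 − 53.34 = -4.4006, i.e. -4.40 to two decimal places.
The excellent type would prefer the pooling outcome.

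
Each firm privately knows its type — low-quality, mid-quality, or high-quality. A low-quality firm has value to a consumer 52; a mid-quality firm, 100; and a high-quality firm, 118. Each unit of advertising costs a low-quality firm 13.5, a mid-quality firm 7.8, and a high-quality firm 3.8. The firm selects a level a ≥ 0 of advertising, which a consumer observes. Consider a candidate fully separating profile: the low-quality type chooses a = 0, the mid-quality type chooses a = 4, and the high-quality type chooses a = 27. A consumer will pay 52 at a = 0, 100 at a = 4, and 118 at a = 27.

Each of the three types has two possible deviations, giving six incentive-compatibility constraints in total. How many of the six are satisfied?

High-quality (own payoff 118 − 3.8×27 = 15.4): to a=0 gives 52 → profitable ✗; to a=4 gives 100 − 3.8×4 = 84.8 → profitable ✗.
Mid-quality (own payoff 100 − 7.8×4 = 68.8): to a=0 gives 52 → no gain ✓; to a=27 gives 118 − 7.8×27 = -92.6 → no gain ✓.
Low-quality (own payoff 52): to a=4 gives 100 − 13.5×4 = 46 → no gain ✓; to a=27 gives 118 − 13.5×27 = -246.5 → no gain ✓.
4 of the 6 constraints hold; not an equilibrium.

4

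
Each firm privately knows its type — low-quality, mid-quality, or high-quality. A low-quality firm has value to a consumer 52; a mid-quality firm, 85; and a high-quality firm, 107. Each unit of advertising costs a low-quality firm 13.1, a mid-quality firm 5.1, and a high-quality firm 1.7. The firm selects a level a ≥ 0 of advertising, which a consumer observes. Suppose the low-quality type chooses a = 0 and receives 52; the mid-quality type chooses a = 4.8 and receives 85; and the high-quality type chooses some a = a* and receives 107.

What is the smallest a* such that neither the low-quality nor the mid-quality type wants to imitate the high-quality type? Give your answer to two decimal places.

Low-quality type (on-path payoff 52) won't mimic when 52 ≥ 107 − 13.1·a*, i.e. a* ≥ 4.20.
Mid-quality type (on-path payoff 85 − 5.1×4.8 = 60.52) won't mimic when 60.52 ≥ 107 − 5.1·a*, i.e. a* ≥ 9.11.
Both must hold, so a* = max(4.20, 9.11) = 9.11. The mid-quality type's constraint binds.

9.11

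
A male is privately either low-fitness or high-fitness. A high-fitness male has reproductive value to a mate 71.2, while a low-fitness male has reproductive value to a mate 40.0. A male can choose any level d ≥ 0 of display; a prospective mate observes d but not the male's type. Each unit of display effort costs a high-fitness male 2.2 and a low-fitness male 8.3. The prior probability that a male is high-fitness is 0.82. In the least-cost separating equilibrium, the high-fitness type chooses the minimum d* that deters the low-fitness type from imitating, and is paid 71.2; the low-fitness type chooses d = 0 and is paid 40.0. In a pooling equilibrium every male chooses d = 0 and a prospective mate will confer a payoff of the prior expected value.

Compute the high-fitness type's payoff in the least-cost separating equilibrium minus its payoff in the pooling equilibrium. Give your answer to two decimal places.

Least-cost separating signal: d* solves 40.0 = 71.2 − 8.3·d*, so d* = (71.2 − 40.0)/8.3 ≈ 3.7590.
High-fitness type's separating payoff: 71.2 − 2.2 × d* = 71.2 − 2.2 × (71.2 − 40.0)/8.3 = 71.2 − 68.64/8.3 ≈ 62.9301.
Pooling payoff: 0.82 × 71.2 + 0.18 × 40.0 = 65.584.
Difference: 62.9301 − 65.584 = -2.6539, i.e. -2.65 to two decimal places.
The high-fitness type would prefer the pooling outcome.

-2.65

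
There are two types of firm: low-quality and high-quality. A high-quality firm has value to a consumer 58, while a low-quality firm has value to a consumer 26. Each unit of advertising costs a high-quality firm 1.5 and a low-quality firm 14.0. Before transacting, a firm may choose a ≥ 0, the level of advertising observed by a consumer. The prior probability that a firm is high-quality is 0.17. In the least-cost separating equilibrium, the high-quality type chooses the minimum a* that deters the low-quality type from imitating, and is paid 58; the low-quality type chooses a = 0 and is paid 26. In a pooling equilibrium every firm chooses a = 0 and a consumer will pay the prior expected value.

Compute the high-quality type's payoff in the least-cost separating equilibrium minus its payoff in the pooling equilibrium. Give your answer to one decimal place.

Least-cost separating signal: a* solves 26 = 58 − 14.0·a*, so a* = (58 − 26)/14.0 ≈ 2.2857.
High-quality type's separating payoff: 58 − 1.5 × a* = 58 − 1.5 × (58 − 26)/14.0 = 58 − 48/14.0 ≈ 54.571.
Pooling payoff: 0.17 × 58 + 0.83 × 26 = 31.44.
Difference: 54.571 − 31.44 = 23.131, i.e. 23.1 to one decimal place.
The high-quality type prefers to separate.

23.1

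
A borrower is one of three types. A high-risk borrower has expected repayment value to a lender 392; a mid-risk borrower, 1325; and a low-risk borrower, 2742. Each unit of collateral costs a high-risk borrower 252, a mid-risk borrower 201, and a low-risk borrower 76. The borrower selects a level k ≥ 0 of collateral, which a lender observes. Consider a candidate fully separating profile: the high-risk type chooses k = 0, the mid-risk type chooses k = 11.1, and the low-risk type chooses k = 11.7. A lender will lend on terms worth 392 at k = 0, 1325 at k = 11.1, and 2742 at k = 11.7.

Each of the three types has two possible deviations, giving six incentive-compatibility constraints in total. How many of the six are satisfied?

Low-risk (own payoff 2742 − 76×11.7 = 1852.8): to k=0 gives 392 → no gain ✓; to k=11.1 gives 1325 − 76×11.1 = 481.4 → no gain ✓.
Mid-risk (own payoff 1325 − 201×11.1 = -906.1): to k=0 gives 392 → profitable ✗; to k=11.7 gives 2742 − 201×11.7 = 390.3 → profitable ✗.
High-risk (own payoff 392): to k=11.1 gives 1325 − 252×11.1 = -1472.2 → no gain ✓; to k=11.7 gives 2742 − 252×11.7 = -206.4 → no gain ✓.
4 of the 6 constraints hold; not an equilibrium.

4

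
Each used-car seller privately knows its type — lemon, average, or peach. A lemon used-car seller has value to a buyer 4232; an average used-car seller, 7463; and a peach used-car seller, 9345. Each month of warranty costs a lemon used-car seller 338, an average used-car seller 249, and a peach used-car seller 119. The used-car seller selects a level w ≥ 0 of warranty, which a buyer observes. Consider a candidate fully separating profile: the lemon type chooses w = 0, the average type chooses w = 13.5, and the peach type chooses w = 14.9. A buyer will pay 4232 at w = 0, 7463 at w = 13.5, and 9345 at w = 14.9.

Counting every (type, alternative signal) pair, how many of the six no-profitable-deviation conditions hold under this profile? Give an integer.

3

Lemon (own payoff 4232): to w=13.5 gives 7463 − 338×13.5 = 2900 → no gain ✓; to w=14.9 gives 9345 − 338×14.9 = 4308.8 → profitable ✗.
Average (own payoff 7463 − 249×13.5 = 4101.5): to w=0 gives 4232 → profitable ✗; to w=14.9 gives 9345 − 249×14.9 = 5634.9 → profitable ✗.
Peach (own payoff 9345 − 119×14.9 = 7571.9): to w=0 gives 4232 → no gain ✓; to w=13.5 gives 7463 − 119×13.5 = 5856.5 → no gain ✓.
3 of the 6 constraints hold; not an equilibrium.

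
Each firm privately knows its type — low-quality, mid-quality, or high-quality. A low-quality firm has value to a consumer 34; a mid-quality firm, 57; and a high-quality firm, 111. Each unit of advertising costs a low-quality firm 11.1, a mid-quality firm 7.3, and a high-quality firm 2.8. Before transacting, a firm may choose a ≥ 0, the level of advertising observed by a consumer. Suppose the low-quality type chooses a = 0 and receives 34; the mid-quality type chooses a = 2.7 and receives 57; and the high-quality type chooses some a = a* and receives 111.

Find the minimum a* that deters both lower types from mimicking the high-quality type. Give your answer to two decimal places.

10.10

Low-quality type (on-path payoff 34) won't mimic when 34 ≥ 111 − 11.1·a*, i.e. a* ≥ 6.94.
Mid-quality type (on-path payoff 57 − 7.3×2.7 = 37.29) won't mimic when 37.29 ≥ 111 − 7.3·a*, i.e. a* ≥ 10.10.
Both must hold, so a* = max(6.94, 10.10) = 10.10. The mid-quality type's constraint binds.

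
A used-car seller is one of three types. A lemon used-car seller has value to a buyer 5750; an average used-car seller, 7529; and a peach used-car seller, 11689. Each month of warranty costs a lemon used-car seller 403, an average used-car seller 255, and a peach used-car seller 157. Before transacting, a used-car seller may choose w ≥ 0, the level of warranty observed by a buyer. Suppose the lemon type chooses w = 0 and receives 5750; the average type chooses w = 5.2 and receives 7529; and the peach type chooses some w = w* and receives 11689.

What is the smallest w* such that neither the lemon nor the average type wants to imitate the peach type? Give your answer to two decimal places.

Average type (on-path payoff 7529 − 255×5.2 = 6203) won't mimic when 6203 ≥ 11689 − 255·w*, i.e. w* ≥ 21.51.
Lemon type (on-path payoff 5750) won't mimic when 5750 ≥ 11689 − 403·w*, i.e. w* ≥ 14.74.
Both must hold, so w* = max(14.74, 21.51) = 21.51. The average type's constraint binds.

21.51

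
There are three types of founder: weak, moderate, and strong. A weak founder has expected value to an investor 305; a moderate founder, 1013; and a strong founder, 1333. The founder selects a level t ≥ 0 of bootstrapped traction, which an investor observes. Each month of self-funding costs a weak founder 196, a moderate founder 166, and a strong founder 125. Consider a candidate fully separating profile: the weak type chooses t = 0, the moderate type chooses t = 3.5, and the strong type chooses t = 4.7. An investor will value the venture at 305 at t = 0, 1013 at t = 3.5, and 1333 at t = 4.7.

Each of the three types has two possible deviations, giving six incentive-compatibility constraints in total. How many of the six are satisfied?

Strong (own payoff 1333 − 125×4.7 = 745.5): to t=0 gives 305 → no gain ✓; to t=3.5 gives 1013 − 125×3.5 = 575.5 → no gain ✓.
Weak (own payoff 305): to t=3.5 gives 1013 − 196×3.5 = 327 → profitable ✗; to t=4.7 gives 1333 − 196×4.7 = 411.8 → profitable ✗.
Moderate (own payoff 1013 − 166×3.5 = 432): to t=0 gives 305 → no gain ✓; to t=4.7 gives 1333 − 166×4.7 = 552.8 → profitable ✗.
3 of the 6 constraints hold; not an equilibrium.

3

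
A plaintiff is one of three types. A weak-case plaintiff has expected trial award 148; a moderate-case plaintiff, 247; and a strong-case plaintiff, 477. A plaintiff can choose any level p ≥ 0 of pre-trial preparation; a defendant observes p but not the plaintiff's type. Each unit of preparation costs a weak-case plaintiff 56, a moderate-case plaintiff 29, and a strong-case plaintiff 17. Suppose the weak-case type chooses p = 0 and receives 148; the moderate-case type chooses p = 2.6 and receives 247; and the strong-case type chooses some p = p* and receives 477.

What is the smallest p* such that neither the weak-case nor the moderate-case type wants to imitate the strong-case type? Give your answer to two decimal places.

10.53

Weak-case type (on-path payoff 148) won't mimic when 148 ≥ 477 − 56·p*, i.e. p* ≥ 5.88.
Moderate-case type (on-path payoff 247 − 29×2.6 = 171.6) won't mimic when 171.6 ≥ 477 − 29·p*, i.e. p* ≥ 10.53.
Both must hold, so p* = max(5.88, 10.53) = 10.53. The moderate-case type's constraint binds.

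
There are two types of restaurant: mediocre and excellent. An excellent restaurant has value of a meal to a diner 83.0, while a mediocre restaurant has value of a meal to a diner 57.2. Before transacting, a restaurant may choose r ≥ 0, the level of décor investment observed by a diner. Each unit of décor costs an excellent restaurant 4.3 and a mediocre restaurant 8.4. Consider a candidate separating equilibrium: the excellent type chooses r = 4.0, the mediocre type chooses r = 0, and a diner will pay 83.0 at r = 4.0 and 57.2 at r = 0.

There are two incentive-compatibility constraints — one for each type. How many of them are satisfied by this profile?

2

Excellent type: signal → 83.0 − 4.3 × 4.0 = 65.8; deviate to 0 → 57.2. IC holds (65.8 ≥ 57.2).
Mediocre type: stay at 0 → 57.2; mimic → 83.0 − 8.4 × 4.0 = 49.4. IC holds (57.2 ≥ 49.4).
2 of 2 constraints hold, so this is a separating equilibrium.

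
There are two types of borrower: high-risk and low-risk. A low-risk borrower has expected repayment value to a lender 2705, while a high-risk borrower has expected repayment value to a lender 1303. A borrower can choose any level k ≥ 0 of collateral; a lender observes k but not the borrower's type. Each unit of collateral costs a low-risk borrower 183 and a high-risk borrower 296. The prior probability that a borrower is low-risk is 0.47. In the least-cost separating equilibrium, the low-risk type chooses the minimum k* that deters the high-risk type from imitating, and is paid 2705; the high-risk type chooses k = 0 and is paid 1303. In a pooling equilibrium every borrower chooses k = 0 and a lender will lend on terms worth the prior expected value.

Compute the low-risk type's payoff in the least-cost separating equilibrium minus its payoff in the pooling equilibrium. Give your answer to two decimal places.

-123.72

Least-cost separating signal: k* solves 1303 = 2705 − 296·k*, so k* = (2705 − 1303)/296 ≈ 4.7365.
Low-risk type's separating payoff: 2705 − 183 × k* = 2705 − 183 × (2705 − 1303)/296 = 2705 − 256566/296 ≈ 1838.2230.
Pooling payoff: 0.47 × 2705 + 0.53 × 1303 = 1961.94.
Difference: 1838.2230 − 1961.94 = -123.717, i.e. -123.72 to two decimal places.
The low-risk type would prefer the pooling outcome.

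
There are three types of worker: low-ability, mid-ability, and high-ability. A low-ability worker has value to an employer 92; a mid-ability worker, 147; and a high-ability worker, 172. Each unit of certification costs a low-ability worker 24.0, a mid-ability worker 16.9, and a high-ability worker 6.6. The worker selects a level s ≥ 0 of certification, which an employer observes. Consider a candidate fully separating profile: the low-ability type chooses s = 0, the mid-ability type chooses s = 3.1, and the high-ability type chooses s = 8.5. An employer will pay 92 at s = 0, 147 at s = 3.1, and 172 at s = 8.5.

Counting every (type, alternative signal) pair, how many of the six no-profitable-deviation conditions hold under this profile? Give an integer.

5

Mid-ability (own payoff 147 − 16.9×3.1 = 94.61): to s=0 gives 92 → no gain ✓; to s=8.5 gives 172 − 16.9×8.5 = 28.35 → no gain ✓.
High-ability (own payoff 172 − 6.6×8.5 = 115.9): to s=0 gives 92 → no gain ✓; to s=3.1 gives 147 − 6.6×3.1 = 126.54 → profitable ✗.
Low-ability (own payoff 92): to s=3.1 gives 147 − 24.0×3.1 = 72.6 → no gain ✓; to s=8.5 gives 172 − 24.0×8.5 = -32 → no gain ✓.
5 of the 6 constraints hold; not an equilibrium.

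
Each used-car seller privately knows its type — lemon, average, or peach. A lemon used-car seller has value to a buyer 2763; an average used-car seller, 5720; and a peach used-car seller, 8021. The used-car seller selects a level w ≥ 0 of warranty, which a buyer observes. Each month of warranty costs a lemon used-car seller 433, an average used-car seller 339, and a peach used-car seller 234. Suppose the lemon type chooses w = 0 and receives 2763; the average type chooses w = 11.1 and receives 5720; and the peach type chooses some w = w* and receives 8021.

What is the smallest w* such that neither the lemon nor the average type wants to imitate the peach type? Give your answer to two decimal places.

17.89

Average type (on-path payoff 5720 − 339×11.1 = 1957.1) won't mimic when 1957.1 ≥ 8021 − 339·w*, i.e. w* ≥ 17.89.
Lemon type (on-path payoff 2763) won't mimic when 2763 ≥ 8021 − 433·w*, i.e. w* ≥ 12.14.
Both must hold, so w* = max(12.14, 17.89) = 17.89. The average type's constraint binds.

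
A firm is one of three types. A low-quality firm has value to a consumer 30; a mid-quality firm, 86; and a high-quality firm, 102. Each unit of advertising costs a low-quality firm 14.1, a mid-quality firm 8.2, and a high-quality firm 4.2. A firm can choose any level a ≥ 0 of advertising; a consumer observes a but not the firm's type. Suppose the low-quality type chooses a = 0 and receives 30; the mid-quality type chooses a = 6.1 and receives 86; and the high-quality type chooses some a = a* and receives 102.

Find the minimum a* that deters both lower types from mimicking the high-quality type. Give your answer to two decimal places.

Low-quality type (on-path payoff 30) won't mimic when 30 ≥ 102 − 14.1·a*, i.e. a* ≥ 5.11.
Mid-quality type (on-path payoff 86 − 8.2×6.1 = 35.98) won't mimic when 35.98 ≥ 102 − 8.2·a*, i.e. a* ≥ 8.05.
Both must hold, so a* = max(5.11, 8.05) = 8.05. The mid-quality type's constraint binds.

8.05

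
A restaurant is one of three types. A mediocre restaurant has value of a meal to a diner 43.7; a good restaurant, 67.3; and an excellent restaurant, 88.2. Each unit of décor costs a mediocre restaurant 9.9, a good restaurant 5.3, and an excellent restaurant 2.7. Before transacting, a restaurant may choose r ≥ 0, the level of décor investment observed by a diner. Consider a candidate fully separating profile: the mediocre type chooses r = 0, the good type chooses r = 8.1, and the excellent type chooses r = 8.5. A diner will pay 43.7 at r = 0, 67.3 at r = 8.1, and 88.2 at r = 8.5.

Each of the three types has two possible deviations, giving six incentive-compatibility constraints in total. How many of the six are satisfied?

Mediocre (own payoff 43.7): to r=8.1 gives 67.3 − 9.9×8.1 = -12.89 → no gain ✓; to r=8.5 gives 88.2 − 9.9×8.5 = 4.05 → no gain ✓.
Excellent (own payoff 88.2 − 2.7×8.5 = 65.25): to r=0 gives 43.7 → no gain ✓; to r=8.1 gives 67.3 − 2.7×8.1 = 45.43 → no gain ✓.
Good (own payoff 67.3 − 5.3×8.1 = 24.37): to r=0 gives 43.7 → profitable ✗; to r=8.5 gives 88.2 − 5.3×8.5 = 43.15 → profitable ✗.
4 of the 6 constraints hold; not an equilibrium.

4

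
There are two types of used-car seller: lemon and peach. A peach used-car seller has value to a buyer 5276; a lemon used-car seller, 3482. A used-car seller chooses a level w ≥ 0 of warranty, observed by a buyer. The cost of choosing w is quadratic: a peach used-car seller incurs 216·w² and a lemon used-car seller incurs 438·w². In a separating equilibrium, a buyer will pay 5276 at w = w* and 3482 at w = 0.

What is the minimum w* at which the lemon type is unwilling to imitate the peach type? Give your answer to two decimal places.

The lemon type at w = 0 receives 3482; imitating at w* yields 5276 − 438·w*².
Indifference: 3482 = 5276 − 438·w*², so w*² = (5276 − 3482) / 438 ≈ 4.0959.
w* = √4.0959 ≈ 2.02.

2.02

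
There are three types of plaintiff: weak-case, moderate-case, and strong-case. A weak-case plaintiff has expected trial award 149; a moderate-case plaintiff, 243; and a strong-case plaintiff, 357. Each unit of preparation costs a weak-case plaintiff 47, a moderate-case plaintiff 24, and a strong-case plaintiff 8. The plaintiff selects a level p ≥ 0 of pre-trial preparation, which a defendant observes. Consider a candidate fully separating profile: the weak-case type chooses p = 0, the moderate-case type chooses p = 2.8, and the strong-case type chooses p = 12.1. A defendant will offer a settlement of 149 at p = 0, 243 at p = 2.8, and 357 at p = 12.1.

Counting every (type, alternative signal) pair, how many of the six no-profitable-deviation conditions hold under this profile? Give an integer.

6

Strong-case (own payoff 357 − 8×12.1 = 260.2): to p=0 gives 149 → no gain ✓; to p=2.8 gives 243 − 8×2.8 = 220.6 → no gain ✓.
Weak-case (own payoff 149): to p=2.8 gives 243 − 47×2.8 = 111.4 → no gain ✓; to p=12.1 gives 357 − 47×12.1 = -211.7 → no gain ✓.
Moderate-case (own payoff 243 − 24×2.8 = 175.8): to p=0 gives 149 → no gain ✓; to p=12.1 gives 357 − 24×12.1 = 66.6 → no gain ✓.
6 of the 6 constraints hold; this profile is a separating equilibrium.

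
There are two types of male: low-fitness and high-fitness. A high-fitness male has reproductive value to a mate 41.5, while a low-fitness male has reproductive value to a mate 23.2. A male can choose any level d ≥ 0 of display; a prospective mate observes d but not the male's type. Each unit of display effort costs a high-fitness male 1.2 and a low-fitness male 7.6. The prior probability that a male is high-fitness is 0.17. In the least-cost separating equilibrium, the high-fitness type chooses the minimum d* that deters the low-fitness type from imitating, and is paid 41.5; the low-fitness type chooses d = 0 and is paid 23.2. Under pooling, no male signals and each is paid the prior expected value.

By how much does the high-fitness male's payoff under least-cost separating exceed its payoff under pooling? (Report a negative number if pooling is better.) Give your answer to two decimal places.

Least-cost separating signal: d* solves 23.2 = 41.5 − 7.6·d*, so d* = (41.5 − 23.2)/7.6 ≈ 2.4079.
High-fitness type's separating payoff: 41.5 − 1.2 × d* = 41.5 − 1.2 × (41.5 − 23.2)/7.6 = 41.5 − 21.96/7.6 ≈ 38.6105.
Pooling payoff: 0.17 × 41.5 + 0.83 × 23.2 = 26.311.
Difference: 38.6105 − 26.311 = 12.2995, i.e. 12.30 to two decimal places.
The high-fitness type prefers to separate.

12.30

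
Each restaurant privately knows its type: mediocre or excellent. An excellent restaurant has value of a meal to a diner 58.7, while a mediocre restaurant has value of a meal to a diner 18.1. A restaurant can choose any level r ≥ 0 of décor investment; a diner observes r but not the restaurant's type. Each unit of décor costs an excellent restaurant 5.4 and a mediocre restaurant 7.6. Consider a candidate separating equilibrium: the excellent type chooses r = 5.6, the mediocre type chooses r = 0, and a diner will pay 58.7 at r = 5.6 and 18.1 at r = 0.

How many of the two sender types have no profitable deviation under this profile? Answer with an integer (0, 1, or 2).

2

Mediocre type: stay at 0 → 18.1; mimic → 58.7 − 7.6 × 5.6 = 16.14. IC holds (18.1 ≥ 16.14).
Excellent type: signal → 58.7 − 5.4 × 5.6 = 28.46; deviate to 0 → 18.1. IC holds (28.46 ≥ 18.1).
2 of 2 constraints hold, so this is a separating equilibrium.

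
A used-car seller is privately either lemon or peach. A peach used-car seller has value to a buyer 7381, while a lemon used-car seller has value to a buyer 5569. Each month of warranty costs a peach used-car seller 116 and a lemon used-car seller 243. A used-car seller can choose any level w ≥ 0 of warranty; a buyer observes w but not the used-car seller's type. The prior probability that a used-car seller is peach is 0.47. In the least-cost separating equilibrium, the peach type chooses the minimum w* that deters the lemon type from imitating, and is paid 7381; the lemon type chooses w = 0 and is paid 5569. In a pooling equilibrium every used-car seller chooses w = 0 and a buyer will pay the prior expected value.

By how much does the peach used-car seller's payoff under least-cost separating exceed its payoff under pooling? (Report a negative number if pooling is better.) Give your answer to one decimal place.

Least-cost separating signal: w* solves 5569 = 7381 − 243·w*, so w* = (7381 − 5569)/243 ≈ 7.4568.
Peach type's separating payoff: 7381 − 116 × w* = 7381 − 116 × (7381 − 5569)/243 = 7381 − 210192/243 ≈ 6516.012.
Pooling payoff: 0.47 × 7381 + 0.53 × 5569 = 6420.64.
Difference: 6516.012 − 6420.64 = 95.372, i.e. 95.4 to one decimal place.
The peach type prefers to separate.

95.4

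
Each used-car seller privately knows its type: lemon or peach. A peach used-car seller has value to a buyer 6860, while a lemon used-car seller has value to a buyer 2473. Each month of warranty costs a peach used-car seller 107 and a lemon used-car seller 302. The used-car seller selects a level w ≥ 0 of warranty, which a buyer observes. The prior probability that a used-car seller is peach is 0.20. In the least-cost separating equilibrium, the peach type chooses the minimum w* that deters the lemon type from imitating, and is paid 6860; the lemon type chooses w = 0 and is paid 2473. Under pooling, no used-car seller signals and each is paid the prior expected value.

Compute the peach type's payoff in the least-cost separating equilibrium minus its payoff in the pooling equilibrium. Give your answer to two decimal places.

1955.27

Least-cost separating signal: w* solves 2473 = 6860 − 302·w*, so w* = (6860 − 2473)/302 ≈ 14.5265.
Peach type's separating payoff: 6860 − 107 × w* = 6860 − 107 × (6860 − 2473)/302 = 6860 − 469409/302 ≈ 5305.6656.
Pooling payoff: 0.20 × 6860 + 0.80 × 2473 = 3350.4.
Difference: 5305.6656 − 3350.4 = 1955.2656, i.e. 1955.27 to two decimal places.
The peach type prefers to separate.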